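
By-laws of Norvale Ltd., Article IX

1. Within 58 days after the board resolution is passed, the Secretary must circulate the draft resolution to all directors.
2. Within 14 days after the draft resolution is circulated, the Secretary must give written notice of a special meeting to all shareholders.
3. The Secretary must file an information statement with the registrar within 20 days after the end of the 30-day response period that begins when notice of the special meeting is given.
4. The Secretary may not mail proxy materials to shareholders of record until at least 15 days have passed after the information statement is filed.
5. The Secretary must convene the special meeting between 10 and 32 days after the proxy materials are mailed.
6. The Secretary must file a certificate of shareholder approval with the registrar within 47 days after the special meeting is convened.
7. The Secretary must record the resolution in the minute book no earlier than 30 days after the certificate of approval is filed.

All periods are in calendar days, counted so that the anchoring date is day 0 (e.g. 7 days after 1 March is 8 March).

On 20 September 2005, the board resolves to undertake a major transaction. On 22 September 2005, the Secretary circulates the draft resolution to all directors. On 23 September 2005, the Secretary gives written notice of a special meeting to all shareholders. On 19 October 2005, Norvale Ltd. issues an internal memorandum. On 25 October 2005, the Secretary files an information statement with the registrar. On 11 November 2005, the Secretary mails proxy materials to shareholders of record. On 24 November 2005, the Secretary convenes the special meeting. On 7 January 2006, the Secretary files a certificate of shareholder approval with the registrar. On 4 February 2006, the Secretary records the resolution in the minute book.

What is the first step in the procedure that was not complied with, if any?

Step 1: 58 days after 20 September 2005 (when the board resolution is passed) is 17 November 2005; done 22 September 2005 — timely.
Step 2: 14 days after 22 September 2005 (when the draft resolution is circulated) is 6 October 2005; completed 23 September 2005, before the deadline.
Step 3: 20 days after 23 October 2005 (end of the 30-day response period, which began when notice of the special meeting is given on 23 September 2005) is 12 November 2005; completed 25 October 2005, before the deadline.
Step 4: the earliest permitted date is 15 days after 25 October 2005 (when the information statement is filed), i.e. 9 November 2005; done 11 November 2005 — permitted.
Step 5: the window is 10–32 days after 11 November 2005 (when the proxy materials are mailed), so 21 November 2005 through 13 December 2005; 24 November 2005 falls inside that range.
Step 6: 47 days after 24 November 2005 (when the special meeting is convened) is 10 January 2006; 7 January 2006 is within that limit.
Step 7: the earliest permitted date is 30 days after 7 January 2006 (when the certificate of approval is filed), i.e. 6 February 2006; done 4 February 2006 — 2 days too early.

Step 7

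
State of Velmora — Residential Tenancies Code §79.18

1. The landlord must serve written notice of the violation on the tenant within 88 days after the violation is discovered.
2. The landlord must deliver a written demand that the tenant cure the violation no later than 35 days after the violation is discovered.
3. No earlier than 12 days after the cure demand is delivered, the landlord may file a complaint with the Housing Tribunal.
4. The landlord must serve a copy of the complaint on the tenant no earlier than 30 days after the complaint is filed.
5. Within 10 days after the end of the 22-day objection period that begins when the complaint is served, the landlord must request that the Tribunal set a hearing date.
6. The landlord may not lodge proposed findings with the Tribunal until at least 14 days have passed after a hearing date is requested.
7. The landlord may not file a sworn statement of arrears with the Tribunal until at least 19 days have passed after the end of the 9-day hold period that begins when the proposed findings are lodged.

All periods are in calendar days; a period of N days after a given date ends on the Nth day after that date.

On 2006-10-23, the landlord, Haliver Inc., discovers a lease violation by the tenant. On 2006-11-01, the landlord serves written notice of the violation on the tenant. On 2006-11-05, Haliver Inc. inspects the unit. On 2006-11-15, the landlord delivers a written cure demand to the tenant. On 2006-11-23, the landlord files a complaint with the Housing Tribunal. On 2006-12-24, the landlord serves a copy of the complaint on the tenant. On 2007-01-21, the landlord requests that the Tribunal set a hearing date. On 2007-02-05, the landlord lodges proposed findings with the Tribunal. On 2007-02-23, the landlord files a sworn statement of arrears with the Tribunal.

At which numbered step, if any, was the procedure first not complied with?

(1) due by 2006-10-23 + 88 days = 2007-01-19; completed 2006-11-01, before the deadline.
(2) due by 2006-10-23 + 35 days = 2006-11-27; done 2006-11-15 — timely.
(3) permitted from 2006-11-15 + 12 days = 2006-11-27 onward; 2006-11-23 is 4 days before the earliest permitted date.

Step 3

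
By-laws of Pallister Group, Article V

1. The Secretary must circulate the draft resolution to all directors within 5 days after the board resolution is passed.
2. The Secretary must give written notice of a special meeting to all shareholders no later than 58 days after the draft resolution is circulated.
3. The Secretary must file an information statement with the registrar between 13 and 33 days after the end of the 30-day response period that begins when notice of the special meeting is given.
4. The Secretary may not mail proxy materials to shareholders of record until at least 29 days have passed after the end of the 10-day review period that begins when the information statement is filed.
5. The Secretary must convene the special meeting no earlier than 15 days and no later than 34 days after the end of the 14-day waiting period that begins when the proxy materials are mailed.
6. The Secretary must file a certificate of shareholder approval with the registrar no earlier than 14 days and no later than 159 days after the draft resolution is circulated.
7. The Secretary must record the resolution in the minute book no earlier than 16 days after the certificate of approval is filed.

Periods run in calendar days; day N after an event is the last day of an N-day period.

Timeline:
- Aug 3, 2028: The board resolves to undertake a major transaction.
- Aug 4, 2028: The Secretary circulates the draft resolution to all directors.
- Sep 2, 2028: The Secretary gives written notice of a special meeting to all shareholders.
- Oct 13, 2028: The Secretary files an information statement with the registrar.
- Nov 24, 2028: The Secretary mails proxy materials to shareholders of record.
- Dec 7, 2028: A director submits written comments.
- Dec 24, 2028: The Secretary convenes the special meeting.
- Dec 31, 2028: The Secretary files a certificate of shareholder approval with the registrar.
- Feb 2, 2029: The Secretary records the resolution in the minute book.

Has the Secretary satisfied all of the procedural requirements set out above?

(1) due by Aug 3, 2028 + 5 days = Aug 8, 2028; completed Aug 4, 2028, before the deadline.
(2) due by Aug 4, 2028 + 58 days = Oct 1, 2028; Sep 2, 2028 is within that limit.
(3) the permitted window runs from Oct 2, 2028 + 13 = Oct 15, 2028 to Oct 2, 2028 + 33 = Nov 4, 2028; Oct 13, 2028 is 2 days too early.
That is the first point of non-compliance.

No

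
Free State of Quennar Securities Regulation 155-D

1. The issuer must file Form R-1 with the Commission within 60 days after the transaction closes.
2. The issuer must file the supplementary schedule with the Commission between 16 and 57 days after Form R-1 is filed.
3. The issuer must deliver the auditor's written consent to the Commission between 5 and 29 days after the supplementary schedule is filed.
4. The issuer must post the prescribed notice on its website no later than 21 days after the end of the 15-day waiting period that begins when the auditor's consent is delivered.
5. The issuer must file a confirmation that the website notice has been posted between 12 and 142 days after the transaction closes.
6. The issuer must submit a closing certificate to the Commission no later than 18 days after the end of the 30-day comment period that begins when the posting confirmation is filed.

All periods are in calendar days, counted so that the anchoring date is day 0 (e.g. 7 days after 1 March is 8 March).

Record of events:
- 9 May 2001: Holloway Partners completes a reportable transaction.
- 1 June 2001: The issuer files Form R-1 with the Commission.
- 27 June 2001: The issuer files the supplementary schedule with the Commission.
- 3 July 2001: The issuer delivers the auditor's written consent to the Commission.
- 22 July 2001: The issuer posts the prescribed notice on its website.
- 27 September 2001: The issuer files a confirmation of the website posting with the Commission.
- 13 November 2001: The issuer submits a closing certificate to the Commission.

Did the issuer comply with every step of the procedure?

Step 1 — counting 60 days from 9 May 2001 (when the transaction closes) gives a deadline of 8 July 2001; 1 June 2001 is within that limit.
Step 2 — 16 and 57 days from 1 June 2001 (when Form R-1 is filed) are 17 June 2001 and 28 July 2001 respectively; done 27 June 2001, which is between those dates.
Step 3 — 5 and 29 days from 27 June 2001 (when the supplementary schedule is filed) are 2 July 2001 and 26 July 2001 respectively; done 3 July 2001 — within the window.
Step 4 — counting 21 days from 18 July 2001 (end of the 15-day waiting period, which began when the auditor's consent is delivered on 3 July 2001) gives a deadline of 8 August 2001; done 22 July 2001 — timely.
Step 5 — 12 and 142 days from 9 May 2001 (when the transaction closes) are 21 May 2001 and 28 September 2001 respectively; 27 September 2001 falls inside that range.
Step 6 — counting 18 days from 27 October 2001 (end of the 30-day comment period, which began when the posting confirmation is filed on 27 September 2001) gives a deadline of 14 November 2001; done 13 November 2001 — timely.

Yes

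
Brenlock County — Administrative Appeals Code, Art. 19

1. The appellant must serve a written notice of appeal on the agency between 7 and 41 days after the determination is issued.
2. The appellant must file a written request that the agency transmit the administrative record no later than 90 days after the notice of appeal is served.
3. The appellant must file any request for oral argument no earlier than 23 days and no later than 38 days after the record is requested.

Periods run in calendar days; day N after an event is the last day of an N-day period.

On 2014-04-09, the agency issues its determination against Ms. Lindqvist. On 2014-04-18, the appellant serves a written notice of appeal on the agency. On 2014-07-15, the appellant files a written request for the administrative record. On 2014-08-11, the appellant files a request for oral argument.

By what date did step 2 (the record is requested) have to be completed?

Step 2 runs from 2014-04-18, when the notice of appeal is served. 90 days after 2014-04-18 is 2014-07-17.

2014-07-17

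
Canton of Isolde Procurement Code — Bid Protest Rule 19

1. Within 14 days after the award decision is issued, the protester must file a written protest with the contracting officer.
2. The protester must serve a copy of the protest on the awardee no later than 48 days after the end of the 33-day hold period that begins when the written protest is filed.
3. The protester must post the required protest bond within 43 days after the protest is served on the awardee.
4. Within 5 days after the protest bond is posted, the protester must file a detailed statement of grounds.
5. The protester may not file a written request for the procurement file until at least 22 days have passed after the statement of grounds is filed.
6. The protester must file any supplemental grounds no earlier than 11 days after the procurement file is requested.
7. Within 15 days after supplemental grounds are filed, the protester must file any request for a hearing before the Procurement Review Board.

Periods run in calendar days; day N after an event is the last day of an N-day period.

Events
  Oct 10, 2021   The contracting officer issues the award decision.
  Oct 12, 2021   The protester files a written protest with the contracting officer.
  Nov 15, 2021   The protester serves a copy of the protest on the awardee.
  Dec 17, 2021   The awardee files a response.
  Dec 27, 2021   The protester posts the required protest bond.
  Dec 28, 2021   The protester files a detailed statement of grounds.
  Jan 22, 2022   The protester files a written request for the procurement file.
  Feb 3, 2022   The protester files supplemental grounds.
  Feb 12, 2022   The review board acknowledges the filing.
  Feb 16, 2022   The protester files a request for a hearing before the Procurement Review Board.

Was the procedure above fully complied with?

(1) due by Oct 10, 2021 + 14 days = Oct 24, 2021; done Oct 12, 2021 — timely.
(2) due by Nov 14, 2021 + 48 days = Jan 1, 2022; completed Nov 15, 2021, before the deadline.
(3) due by Nov 15, 2021 + 43 days = Dec 28, 2021; done Dec 27, 2021 — timely.
(4) due by Dec 27, 2021 + 5 days = Jan 1, 2022; Dec 28, 2021 is within that limit.
(5) permitted from Dec 28, 2021 + 22 days = Jan 19, 2022 onward; done Jan 22, 2022 — permitted.
(6) permitted from Jan 22, 2022 + 11 days = Feb 2, 2022 onward; done Feb 3, 2022, after the minimum wait.
(7) due by Feb 3, 2022 + 15 days = Feb 18, 2022; completed Feb 16, 2022, before the deadline.

Yes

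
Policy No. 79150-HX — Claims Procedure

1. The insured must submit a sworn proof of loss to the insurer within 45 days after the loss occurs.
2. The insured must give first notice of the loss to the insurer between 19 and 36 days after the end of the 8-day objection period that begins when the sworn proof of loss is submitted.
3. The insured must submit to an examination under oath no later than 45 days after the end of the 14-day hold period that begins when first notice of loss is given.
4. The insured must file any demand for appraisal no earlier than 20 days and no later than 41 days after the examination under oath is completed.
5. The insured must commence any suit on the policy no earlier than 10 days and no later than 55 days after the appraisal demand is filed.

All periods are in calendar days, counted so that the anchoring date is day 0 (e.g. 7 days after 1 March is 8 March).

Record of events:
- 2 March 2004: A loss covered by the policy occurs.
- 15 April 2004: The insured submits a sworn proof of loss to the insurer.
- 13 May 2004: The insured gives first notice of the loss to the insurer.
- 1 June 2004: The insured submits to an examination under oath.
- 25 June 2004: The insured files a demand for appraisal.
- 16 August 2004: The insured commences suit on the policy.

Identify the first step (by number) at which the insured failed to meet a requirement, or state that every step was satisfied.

Step 1 — counting 45 days from 2 March 2004 (when the loss occurs) gives a deadline of 16 April 2004; 15 April 2004 is within that limit.
Step 2 — 19 and 36 days from 23 April 2004 (end of the 8-day objection period, which began when the sworn proof of loss is submitted on 15 April 2004) are 12 May 2004 and 29 May 2004 respectively; done 13 May 2004, which is between those dates.
Step 3 — counting 45 days from 27 May 2004 (end of the 14-day hold period, which began when first notice of loss is given on 13 May 2004) gives a deadline of 11 July 2004; done 1 June 2004 — timely.
Step 4 — 20 and 41 days from 1 June 2004 (when the examination under oath is completed) are 21 June 2004 and 12 July 2004 respectively; done 25 June 2004 — within the window.
Step 5 — 10 and 55 days from 25 June 2004 (when the appraisal demand is filed) are 5 July 2004 and 19 August 2004 respectively; 16 August 2004 falls inside that range.

None — every step was satisfied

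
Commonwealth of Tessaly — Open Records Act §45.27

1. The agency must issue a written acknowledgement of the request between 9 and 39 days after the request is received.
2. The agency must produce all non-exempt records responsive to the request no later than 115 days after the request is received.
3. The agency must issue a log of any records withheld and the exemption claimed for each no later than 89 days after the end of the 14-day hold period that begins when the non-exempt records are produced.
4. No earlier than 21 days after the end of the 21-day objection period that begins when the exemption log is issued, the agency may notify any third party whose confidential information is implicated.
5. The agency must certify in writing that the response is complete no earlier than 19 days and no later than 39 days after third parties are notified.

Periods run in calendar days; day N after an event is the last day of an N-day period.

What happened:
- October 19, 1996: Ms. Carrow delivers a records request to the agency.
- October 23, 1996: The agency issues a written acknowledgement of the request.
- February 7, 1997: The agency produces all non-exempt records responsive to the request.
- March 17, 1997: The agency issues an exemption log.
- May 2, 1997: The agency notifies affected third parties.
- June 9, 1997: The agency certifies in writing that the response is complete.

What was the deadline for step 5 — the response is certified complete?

June 10, 1997

Step 5 runs from May 2, 1997, when third parties are notified. The window is 19–39 days after May 2, 1997; it closes on June 10, 1997.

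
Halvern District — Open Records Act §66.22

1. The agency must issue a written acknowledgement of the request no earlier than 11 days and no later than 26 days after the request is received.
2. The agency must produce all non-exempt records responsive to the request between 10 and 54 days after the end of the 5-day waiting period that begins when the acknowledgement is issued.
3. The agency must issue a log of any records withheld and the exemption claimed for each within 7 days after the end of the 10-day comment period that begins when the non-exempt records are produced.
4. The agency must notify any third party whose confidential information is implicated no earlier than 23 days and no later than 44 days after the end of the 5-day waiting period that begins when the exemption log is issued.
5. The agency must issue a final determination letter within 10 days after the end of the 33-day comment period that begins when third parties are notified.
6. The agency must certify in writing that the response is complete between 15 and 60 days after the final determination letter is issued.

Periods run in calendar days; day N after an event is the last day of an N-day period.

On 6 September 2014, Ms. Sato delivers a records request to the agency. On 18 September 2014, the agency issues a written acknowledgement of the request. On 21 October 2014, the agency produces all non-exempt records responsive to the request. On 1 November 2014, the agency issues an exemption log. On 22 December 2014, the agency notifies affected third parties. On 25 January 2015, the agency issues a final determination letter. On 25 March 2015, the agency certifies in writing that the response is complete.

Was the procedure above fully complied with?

No

(1) the permitted window runs from 6 September 2014 + 11 = 17 September 2014 to 6 September 2014 + 26 = 2 October 2014; done 18 September 2014, which is between those dates.
(2) the permitted window runs from 23 September 2014 + 10 = 3 October 2014 to 23 September 2014 + 54 = 16 November 2014; 21 October 2014 falls inside that range.
(3) due by 31 October 2014 + 7 days = 7 November 2014; completed 1 November 2014, before the deadline.
(4) the permitted window runs from 6 November 2014 + 23 = 29 November 2014 to 6 November 2014 + 44 = 20 December 2014; 22 December 2014 is 2 days past the end of the window.
The procedure was therefore not followed at step 4.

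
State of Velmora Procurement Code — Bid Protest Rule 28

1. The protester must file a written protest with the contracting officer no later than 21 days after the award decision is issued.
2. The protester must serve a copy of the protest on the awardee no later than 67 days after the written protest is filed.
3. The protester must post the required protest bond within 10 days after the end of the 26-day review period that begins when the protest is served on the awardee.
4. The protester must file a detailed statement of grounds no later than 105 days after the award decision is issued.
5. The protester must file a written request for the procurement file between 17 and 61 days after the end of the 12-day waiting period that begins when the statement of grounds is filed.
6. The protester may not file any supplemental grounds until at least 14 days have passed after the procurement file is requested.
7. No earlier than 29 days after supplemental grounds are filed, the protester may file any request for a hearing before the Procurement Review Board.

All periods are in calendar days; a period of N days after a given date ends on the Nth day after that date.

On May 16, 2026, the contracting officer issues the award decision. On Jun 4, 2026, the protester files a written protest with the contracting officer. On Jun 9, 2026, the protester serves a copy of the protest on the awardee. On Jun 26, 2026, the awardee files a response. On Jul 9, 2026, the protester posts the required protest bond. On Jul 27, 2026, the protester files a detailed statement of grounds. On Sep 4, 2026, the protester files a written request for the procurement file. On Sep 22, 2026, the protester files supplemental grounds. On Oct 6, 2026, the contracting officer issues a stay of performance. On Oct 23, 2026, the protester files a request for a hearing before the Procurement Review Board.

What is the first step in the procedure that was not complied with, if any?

None — every step was satisfied

Step 1: 21 days after May 16, 2026 (when the award decision is issued) is Jun 6, 2026; completed Jun 4, 2026, before the deadline.
Step 2: 67 days after Jun 4, 2026 (when the written protest is filed) is Aug 10, 2026; done Jun 9, 2026 — timely.
Step 3: 10 days after Jul 5, 2026 (end of the 26-day review period, which began when the protest is served on the awardee on Jun 9, 2026) is Jul 15, 2026; done Jul 9, 2026 — timely.
Step 4: 105 days after May 16, 2026 (when the award decision is issued) is Aug 29, 2026; Jul 27, 2026 is within that limit.
Step 5: the window is 17–61 days after Aug 8, 2026 (end of the 12-day waiting period, which began when the statement of grounds is filed on Jul 27, 2026), so Aug 25, 2026 through Oct 8, 2026; done Sep 4, 2026, which is between those dates.
Step 6: the earliest permitted date is 14 days after Sep 4, 2026 (when the procurement file is requested), i.e. Sep 18, 2026; done Sep 22, 2026, after the minimum wait.
Step 7: the earliest permitted date is 29 days after Sep 22, 2026 (when supplemental grounds are filed), i.e. Oct 21, 2026; done Oct 23, 2026, after the minimum wait.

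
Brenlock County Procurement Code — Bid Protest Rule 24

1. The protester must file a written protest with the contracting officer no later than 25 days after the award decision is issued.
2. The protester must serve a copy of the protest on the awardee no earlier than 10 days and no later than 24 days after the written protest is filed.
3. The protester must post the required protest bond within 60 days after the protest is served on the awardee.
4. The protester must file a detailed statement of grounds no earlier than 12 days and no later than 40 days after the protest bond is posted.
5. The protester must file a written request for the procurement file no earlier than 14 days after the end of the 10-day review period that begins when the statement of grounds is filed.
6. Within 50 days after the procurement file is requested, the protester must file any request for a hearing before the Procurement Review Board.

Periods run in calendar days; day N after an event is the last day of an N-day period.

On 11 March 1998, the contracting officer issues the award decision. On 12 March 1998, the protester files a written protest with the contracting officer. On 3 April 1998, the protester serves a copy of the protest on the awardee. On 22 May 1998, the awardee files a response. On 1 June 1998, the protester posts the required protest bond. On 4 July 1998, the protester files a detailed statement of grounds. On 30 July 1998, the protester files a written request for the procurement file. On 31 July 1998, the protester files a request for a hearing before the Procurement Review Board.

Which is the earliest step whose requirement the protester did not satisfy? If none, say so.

None — every step was satisfied

(1) due by 11 March 1998 + 25 days = 5 April 1998; completed 12 March 1998, before the deadline.
(2) the permitted window runs from 12 March 1998 + 10 = 22 March 1998 to 12 March 1998 + 24 = 5 April 1998; done 3 April 1998 — within the window.
(3) due by 3 April 1998 + 60 days = 2 June 1998; 1 June 1998 is within that limit.
(4) the permitted window runs from 1 June 1998 + 12 = 13 June 1998 to 1 June 1998 + 40 = 11 July 1998; 4 July 1998 falls inside that range.
(5) permitted from 14 July 1998 + 14 days = 28 July 1998 onward; done 30 July 1998 — permitted.
(6) due by 30 July 1998 + 50 days = 18 September 1998; completed 31 July 1998, before the deadline.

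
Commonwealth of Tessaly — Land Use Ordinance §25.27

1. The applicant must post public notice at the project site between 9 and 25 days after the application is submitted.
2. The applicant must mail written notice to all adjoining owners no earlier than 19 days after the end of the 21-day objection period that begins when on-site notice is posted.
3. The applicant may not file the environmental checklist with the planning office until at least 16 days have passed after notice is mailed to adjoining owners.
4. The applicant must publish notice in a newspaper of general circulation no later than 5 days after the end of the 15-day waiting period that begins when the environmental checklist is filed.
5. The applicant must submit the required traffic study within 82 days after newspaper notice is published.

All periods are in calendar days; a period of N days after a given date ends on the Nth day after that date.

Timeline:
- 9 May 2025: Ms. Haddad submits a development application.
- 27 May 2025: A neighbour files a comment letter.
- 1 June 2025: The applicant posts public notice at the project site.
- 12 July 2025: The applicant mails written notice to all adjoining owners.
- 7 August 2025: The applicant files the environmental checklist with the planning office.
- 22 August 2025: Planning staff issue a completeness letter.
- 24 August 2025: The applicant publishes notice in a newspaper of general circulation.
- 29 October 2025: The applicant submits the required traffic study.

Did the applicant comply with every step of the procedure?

Step 1: the window is 9–25 days after 9 May 2025 (when the application is submitted), so 18 May 2025 through 3 June 2025; done 1 June 2025 — within the window.
Step 2: the earliest permitted date is 19 days after 22 June 2025 (end of the 21-day objection period, which began when on-site notice is posted on 1 June 2025), i.e. 11 July 2025; done 12 July 2025 — permitted.
Step 3: the earliest permitted date is 16 days after 12 July 2025 (when notice is mailed to adjoining owners), i.e. 28 July 2025; 7 August 2025 is on or after that date.
Step 4: 5 days after 22 August 2025 (end of the 15-day waiting period, which began when the environmental checklist is filed on 7 August 2025) is 27 August 2025; 24 August 2025 is within that limit.
Step 5: 82 days after 24 August 2025 (when newspaper notice is published) is 14 November 2025; 29 October 2025 is within that limit.

Yes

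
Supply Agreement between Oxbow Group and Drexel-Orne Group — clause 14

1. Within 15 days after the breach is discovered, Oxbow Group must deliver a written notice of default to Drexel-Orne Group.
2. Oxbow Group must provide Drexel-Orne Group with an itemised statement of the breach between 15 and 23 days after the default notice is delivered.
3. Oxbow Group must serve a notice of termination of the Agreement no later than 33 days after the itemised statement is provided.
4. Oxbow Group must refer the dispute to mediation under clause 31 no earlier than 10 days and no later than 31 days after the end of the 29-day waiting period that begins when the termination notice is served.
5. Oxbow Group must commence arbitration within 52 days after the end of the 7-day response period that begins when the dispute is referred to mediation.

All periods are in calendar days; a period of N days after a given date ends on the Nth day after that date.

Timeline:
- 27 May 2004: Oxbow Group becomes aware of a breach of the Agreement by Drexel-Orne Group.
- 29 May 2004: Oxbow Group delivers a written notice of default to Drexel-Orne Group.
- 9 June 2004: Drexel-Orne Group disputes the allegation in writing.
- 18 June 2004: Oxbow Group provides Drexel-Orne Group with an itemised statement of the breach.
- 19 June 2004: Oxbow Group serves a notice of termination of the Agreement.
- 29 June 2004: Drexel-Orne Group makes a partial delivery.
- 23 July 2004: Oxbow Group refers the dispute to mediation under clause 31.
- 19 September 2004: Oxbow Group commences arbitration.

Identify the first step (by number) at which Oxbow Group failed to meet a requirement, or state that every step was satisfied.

(1) due by 27 May 2004 + 15 days = 11 June 2004; completed 29 May 2004, before the deadline.
(2) the permitted window runs from 29 May 2004 + 15 = 13 June 2004 to 29 May 2004 + 23 = 21 June 2004; done 18 June 2004, which is between those dates.
(3) due by 18 June 2004 + 33 days = 21 July 2004; completed 19 June 2004, before the deadline.
(4) the permitted window runs from 18 July 2004 + 10 = 28 July 2004 to 18 July 2004 + 31 = 18 August 2004; done 23 July 2004 — 5 days before the window opened.

Step 4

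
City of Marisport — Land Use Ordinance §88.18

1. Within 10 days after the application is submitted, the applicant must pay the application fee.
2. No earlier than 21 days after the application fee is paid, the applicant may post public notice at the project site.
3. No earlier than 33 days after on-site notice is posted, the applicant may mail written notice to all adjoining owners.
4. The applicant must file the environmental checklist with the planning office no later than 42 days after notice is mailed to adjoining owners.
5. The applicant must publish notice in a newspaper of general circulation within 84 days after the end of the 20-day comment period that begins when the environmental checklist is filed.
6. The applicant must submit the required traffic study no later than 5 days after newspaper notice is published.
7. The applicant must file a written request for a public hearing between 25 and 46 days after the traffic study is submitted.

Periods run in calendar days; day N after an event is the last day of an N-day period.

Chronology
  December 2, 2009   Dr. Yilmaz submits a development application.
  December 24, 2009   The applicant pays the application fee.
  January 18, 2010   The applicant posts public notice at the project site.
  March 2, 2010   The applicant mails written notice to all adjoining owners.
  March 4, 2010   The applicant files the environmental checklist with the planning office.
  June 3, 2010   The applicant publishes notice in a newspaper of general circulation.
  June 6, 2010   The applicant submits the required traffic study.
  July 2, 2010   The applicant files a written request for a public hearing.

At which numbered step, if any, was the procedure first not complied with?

Step 1 — counting 10 days from December 2, 2009 (when the application is submitted) gives a deadline of December 12, 2009; not done until December 24, 2009, 12 days after the deadline.

Step 1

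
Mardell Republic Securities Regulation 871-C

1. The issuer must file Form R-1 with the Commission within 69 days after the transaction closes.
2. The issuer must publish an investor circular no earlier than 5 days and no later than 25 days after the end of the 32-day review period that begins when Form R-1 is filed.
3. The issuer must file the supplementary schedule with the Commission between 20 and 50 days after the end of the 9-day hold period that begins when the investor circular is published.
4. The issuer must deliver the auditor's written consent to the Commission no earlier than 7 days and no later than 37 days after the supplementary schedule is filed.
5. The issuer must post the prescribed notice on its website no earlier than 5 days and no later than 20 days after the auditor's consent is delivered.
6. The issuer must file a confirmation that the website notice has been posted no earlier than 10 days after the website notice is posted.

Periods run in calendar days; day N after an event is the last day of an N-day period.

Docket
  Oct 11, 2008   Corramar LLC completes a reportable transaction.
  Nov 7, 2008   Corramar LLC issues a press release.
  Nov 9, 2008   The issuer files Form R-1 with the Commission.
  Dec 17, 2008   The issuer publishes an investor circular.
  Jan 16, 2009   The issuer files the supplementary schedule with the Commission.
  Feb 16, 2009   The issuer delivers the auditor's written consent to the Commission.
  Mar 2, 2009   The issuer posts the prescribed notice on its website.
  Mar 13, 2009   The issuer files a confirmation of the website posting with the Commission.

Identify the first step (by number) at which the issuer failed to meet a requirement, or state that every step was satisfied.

None — every step was satisfied

(1) due by Oct 11, 2008 + 69 days = Dec 19, 2008; completed Nov 9, 2008, before the deadline.
(2) the permitted window runs from Dec 11, 2008 + 5 = Dec 16, 2008 to Dec 11, 2008 + 25 = Jan 5, 2009; done Dec 17, 2008, which is between those dates.
(3) the permitted window runs from Dec 26, 2008 + 20 = Jan 15, 2009 to Dec 26, 2008 + 50 = Feb 14, 2009; done Jan 16, 2009 — within the window.
(4) the permitted window runs from Jan 16, 2009 + 7 = Jan 23, 2009 to Jan 16, 2009 + 37 = Feb 22, 2009; done Feb 16, 2009 — within the window.
(5) the permitted window runs from Feb 16, 2009 + 5 = Feb 21, 2009 to Feb 16, 2009 + 20 = Mar 8, 2009; done Mar 2, 2009, which is between those dates.
(6) permitted from Mar 2, 2009 + 10 days = Mar 12, 2009 onward; Mar 13, 2009 is on or after that date.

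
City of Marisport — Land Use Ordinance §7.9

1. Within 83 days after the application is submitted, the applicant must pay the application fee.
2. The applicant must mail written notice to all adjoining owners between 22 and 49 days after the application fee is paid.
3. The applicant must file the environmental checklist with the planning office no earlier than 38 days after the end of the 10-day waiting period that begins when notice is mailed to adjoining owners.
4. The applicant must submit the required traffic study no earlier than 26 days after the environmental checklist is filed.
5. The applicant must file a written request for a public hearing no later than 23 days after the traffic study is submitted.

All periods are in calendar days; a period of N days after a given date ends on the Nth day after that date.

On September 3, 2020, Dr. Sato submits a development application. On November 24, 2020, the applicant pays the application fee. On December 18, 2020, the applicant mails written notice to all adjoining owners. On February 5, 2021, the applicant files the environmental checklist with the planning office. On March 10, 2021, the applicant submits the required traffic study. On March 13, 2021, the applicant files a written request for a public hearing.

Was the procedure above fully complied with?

(1) due by September 3, 2020 + 83 days = November 25, 2020; November 24, 2020 is within that limit.
(2) the permitted window runs from November 24, 2020 + 22 = December 16, 2020 to November 24, 2020 + 49 = January 12, 2021; December 18, 2020 falls inside that range.
(3) permitted from December 28, 2020 + 38 days = February 4, 2021 onward; February 5, 2021 is on or after that date.
(4) permitted from February 5, 2021 + 26 days = March 3, 2021 onward; done March 10, 2021 — permitted.
(5) due by March 10, 2021 + 23 days = April 2, 2021; March 13, 2021 is within that limit.

Yes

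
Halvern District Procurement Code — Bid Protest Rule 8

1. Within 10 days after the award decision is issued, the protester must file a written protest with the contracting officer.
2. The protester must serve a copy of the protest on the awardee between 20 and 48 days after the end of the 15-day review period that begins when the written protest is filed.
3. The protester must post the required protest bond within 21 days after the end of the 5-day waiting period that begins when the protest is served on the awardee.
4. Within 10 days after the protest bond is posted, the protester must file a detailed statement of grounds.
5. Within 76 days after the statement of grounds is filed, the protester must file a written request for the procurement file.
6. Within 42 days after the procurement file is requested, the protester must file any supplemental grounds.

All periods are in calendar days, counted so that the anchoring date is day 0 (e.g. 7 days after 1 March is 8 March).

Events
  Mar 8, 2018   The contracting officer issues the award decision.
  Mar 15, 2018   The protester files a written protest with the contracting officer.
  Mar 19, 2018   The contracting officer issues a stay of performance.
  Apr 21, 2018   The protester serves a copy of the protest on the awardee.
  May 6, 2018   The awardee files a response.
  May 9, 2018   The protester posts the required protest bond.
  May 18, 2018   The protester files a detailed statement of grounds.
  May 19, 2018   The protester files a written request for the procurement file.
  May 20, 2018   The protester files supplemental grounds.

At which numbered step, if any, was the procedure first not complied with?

None — every step was satisfied

Step 1: 10 days after Mar 8, 2018 (when the award decision is issued) is Mar 18, 2018; Mar 15, 2018 is within that limit.
Step 2: the window is 20–48 days after Mar 30, 2018 (end of the 15-day review period, which began when the written protest is filed on Mar 15, 2018), so Apr 19, 2018 through May 17, 2018; done Apr 21, 2018, which is between those dates.
Step 3: 21 days after Apr 26, 2018 (end of the 5-day waiting period, which began when the protest is served on the awardee on Apr 21, 2018) is May 17, 2018; May 9, 2018 is within that limit.
Step 4: 10 days after May 9, 2018 (when the protest bond is posted) is May 19, 2018; May 18, 2018 is within that limit.
Step 5: 76 days after May 18, 2018 (when the statement of grounds is filed) is Aug 2, 2018; May 19, 2018 is within that limit.
Step 6: 42 days after May 19, 2018 (when the procurement file is requested) is Jun 30, 2018; completed May 20, 2018, before the deadline.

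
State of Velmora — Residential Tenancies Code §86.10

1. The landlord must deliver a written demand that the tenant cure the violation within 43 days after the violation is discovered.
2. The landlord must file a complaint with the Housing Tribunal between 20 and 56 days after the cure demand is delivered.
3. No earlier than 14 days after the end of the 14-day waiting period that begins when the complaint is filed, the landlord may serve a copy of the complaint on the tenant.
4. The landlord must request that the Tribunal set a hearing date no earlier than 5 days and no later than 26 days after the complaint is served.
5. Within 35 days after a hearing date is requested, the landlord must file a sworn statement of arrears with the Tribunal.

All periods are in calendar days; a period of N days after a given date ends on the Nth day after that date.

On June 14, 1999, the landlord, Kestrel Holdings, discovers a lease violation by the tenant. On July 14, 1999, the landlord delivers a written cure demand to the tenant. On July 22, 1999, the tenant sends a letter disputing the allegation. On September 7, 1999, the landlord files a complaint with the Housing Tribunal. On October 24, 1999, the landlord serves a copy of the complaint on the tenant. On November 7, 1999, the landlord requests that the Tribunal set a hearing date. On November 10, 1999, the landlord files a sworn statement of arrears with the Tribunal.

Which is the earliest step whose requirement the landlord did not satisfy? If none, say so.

None — every step was satisfied

Step 1: 43 days after June 14, 1999 (when the violation is discovered) is July 27, 1999; done July 14, 1999 — timely.
Step 2: the window is 20–56 days after July 14, 1999 (when the cure demand is delivered), so August 3, 1999 through September 8, 1999; done September 7, 1999, which is between those dates.
Step 3: the earliest permitted date is 14 days after September 21, 1999 (end of the 14-day waiting period, which began when the complaint is filed on September 7, 1999), i.e. October 5, 1999; done October 24, 1999 — permitted.
Step 4: the window is 5–26 days after October 24, 1999 (when the complaint is served), so October 29, 1999 through November 19, 1999; done November 7, 1999, which is between those dates.
Step 5: 35 days after November 7, 1999 (when a hearing date is requested) is December 12, 1999; completed November 10, 1999, before the deadline.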